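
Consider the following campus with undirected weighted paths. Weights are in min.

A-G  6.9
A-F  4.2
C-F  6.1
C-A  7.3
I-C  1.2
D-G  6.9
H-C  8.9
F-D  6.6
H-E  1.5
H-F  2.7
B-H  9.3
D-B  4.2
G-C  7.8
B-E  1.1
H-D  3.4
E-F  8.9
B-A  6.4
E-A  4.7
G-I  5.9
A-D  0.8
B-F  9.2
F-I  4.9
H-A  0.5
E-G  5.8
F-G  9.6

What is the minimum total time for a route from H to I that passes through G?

13.2 min

Shortest H→G: H–E–G = 7.3
Best G to I: G–I costing 5.9
Total via G: 7.3 + 5.9 = 13.2 min.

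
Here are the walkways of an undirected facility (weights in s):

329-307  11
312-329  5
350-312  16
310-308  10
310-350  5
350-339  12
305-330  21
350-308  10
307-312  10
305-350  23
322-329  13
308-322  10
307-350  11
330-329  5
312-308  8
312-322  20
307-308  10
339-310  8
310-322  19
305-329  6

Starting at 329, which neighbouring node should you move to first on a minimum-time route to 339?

Enumerating some paths:
329 - 312 - 350 - 339: 5+16+12 = 33
329 - 312 - 308 - 310 - 339: 5+8+10+8 = 31
The minimum is 31 s via 329 - 312 - 308 - 310 - 339.
So from 329 the first move is to 312.

312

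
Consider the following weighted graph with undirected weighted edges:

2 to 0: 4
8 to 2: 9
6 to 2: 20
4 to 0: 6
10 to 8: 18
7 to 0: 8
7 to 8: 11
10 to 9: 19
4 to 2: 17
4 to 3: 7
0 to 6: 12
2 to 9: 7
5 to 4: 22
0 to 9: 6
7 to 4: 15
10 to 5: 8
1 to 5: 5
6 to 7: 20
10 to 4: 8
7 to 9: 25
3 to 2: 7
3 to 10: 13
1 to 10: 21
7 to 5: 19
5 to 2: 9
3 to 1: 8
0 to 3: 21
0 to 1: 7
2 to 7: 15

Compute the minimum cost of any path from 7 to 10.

Running Dijkstra from 7:
7: 0
0: 8  (via 7)
8: 11  (via 7)
2: 12  (via 0)
4: 14  (via 0)
9: 14  (via 0)
1: 15  (via 0)
3: 19  (via 2)
5: 19  (via 7)
6: 20  (via 7)
10: 22  (via 4)
Shortest route: 7 → 0 → 4 → 10 = 22.

22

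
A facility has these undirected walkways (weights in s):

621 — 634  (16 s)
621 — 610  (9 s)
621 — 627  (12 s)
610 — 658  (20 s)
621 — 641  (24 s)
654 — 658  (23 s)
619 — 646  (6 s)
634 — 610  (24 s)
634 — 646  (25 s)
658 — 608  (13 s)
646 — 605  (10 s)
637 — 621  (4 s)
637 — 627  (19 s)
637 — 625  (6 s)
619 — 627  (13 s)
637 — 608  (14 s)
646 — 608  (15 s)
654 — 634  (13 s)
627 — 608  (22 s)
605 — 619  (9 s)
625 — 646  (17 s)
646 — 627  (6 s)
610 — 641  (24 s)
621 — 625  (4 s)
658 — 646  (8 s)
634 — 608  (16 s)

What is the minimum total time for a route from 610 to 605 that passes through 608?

52 s

Best 610 to 608: 610–621–637–608 costing 27
Shortest 608→605: 608–646–605 = 25
Total via 608: 27 + 25 = 52 s.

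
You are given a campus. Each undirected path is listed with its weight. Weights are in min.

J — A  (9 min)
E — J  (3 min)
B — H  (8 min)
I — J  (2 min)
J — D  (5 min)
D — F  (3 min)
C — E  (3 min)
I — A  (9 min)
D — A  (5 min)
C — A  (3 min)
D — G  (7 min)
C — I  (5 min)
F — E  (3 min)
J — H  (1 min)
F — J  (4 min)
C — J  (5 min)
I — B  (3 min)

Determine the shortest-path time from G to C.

Compare a few routes:
G → D → J → C: 7+5+5 = 17
G → D → A → C: 7+5+3 = 15
G → D → F → E → C: 7+3+3+3 = 16
G → D → J → E → C: 7+5+3+3 = 18
The minimum is 15 min via G → D → A → C.

15 min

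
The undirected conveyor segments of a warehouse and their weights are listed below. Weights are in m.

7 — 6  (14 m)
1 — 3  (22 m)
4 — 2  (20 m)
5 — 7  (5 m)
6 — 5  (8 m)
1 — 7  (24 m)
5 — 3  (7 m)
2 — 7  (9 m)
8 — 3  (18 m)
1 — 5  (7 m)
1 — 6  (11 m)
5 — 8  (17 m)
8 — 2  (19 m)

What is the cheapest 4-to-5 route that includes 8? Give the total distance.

Shortest 4→8: 4 → 2 → 8 = 39
Best 8 to 5: 8 → 5 costing 17
Total via 8: 39 + 17 = 56 m.

56 m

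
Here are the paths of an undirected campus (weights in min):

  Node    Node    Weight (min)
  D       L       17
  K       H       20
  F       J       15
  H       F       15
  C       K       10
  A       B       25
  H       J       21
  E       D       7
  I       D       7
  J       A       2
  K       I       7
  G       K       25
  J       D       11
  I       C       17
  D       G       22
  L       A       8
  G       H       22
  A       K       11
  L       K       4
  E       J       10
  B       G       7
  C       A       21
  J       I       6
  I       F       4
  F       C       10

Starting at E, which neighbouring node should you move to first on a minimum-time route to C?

Candidate routes:
E → J → I → F → C: 10+6+4+10 = 30
E → D → I → F → C: 7+7+4+10 = 28
The minimum is 28 min via E → D → I → F → C.
So from E the first move is to D.

D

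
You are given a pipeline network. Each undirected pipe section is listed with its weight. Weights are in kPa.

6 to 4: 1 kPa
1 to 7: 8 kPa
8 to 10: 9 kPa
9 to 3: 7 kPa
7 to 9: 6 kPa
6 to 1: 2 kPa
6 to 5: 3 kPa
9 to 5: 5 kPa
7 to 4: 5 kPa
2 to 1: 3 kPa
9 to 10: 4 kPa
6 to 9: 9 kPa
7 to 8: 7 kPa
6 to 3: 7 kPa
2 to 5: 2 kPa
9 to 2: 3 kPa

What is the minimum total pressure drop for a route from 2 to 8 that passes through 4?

Best 2 to 4: 2–5–6–4 costing 6
Best 4 to 8: 4–7–8 costing 12
Total via 4: 6 + 12 = 18 kPa.

18 kPa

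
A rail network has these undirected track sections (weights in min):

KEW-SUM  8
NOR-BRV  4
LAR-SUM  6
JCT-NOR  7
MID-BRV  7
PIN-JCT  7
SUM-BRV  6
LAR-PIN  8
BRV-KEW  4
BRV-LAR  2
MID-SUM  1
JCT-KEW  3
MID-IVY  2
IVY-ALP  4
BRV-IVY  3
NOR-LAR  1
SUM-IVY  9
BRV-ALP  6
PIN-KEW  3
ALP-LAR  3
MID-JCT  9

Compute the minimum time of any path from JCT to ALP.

11 min

Compare a few routes:
JCT–KEW–BRV–ALP: 3+4+6 = 13
JCT–NOR–LAR–ALP: 7+1+3 = 11
JCT–KEW–BRV–LAR–ALP: 3+4+2+3 = 12
Cheapest is JCT–NOR–LAR–ALP at 11 min.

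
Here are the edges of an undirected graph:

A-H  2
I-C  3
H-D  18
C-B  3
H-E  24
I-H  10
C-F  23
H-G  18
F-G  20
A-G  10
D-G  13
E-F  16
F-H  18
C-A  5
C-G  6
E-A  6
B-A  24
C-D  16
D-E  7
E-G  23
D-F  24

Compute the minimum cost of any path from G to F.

20

Compare a few routes:
G → C → A → H → F: 6+5+2+18 = 31
G → A → H → F: 10+2+18 = 30
G → F: 20 = 20
G → C → F: 6+23 = 29
Cheapest is G → F at 20.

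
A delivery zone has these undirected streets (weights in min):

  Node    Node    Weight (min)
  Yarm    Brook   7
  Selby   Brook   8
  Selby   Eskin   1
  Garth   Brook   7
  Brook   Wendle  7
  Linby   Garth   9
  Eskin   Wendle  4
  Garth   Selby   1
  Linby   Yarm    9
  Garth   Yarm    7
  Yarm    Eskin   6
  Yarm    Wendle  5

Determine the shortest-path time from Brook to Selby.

8 min

Settle nodes by increasing distance from Brook:
Brook: 0
Yarm: 7  (via Brook)
Wendle: 7  (via Brook)
Garth: 7  (via Brook)
Selby: 8  (via Brook)
Shortest route: Brook–Selby = 8 min.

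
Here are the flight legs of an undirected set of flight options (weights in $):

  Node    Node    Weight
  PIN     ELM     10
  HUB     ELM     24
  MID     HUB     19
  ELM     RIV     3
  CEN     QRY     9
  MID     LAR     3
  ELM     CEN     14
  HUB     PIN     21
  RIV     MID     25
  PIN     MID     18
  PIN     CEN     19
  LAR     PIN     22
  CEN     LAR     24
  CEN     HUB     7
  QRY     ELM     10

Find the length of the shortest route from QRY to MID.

$35

Shortest distances from QRY:
QRY: 0
CEN: 9  (via QRY)
ELM: 10  (via QRY)
RIV: 13  (via ELM)
HUB: 16  (via CEN)
PIN: 20  (via ELM)
LAR: 33  (via CEN)
MID: 35  (via HUB)
Shortest route: QRY → CEN → HUB → MID = $35.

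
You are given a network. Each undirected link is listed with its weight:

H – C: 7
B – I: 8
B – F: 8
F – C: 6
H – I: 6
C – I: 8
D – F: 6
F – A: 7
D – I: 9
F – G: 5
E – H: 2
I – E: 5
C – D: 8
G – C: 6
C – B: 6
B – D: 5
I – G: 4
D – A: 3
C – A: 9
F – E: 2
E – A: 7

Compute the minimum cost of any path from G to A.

Running Dijkstra from G:
G: 0
I: 4  (via G)
F: 5  (via G)
C: 6  (via G)
E: 7  (via F)
H: 9  (via E)
D: 11  (via F)
A: 12  (via F)
Shortest route: G–F–A = 12.

12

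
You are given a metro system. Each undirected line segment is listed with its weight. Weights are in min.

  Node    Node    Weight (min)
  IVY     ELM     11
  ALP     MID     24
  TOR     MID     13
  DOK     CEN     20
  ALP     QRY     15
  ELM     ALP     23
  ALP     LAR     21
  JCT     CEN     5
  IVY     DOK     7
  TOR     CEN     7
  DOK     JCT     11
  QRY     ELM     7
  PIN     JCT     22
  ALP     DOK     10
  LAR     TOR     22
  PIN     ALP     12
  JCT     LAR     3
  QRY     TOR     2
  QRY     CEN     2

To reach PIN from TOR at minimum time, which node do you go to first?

QRY

Candidate routes:
TOR → QRY → ALP → PIN: 2+15+12 = 29
TOR → CEN → JCT → PIN: 7+5+22 = 34
TOR → QRY → CEN → JCT → PIN: 2+2+5+22 = 31
The minimum is 29 min via TOR → QRY → ALP → PIN.
So from TOR the first move is to QRY.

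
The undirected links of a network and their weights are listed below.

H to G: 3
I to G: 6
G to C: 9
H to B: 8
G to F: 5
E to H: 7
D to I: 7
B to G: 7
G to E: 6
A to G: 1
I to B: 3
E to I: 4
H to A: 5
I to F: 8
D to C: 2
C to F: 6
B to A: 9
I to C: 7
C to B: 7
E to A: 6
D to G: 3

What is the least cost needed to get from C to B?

7

Shortest distances from C:
C: 0
D: 2  (via C)
G: 5  (via D)
A: 6  (via G)
F: 6  (via C)
B: 7  (via C)
Shortest route: C–B = 7.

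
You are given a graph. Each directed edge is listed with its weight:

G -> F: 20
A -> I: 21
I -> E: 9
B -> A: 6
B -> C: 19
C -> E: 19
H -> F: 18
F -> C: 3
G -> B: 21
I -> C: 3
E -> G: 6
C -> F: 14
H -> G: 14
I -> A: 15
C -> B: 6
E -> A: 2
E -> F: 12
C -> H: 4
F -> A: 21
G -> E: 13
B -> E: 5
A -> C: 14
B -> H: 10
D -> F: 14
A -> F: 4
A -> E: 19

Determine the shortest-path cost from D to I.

Settle nodes by increasing distance from D:
D: 0
F: 14  (via D)
C: 17  (via F)
H: 21  (via C)
B: 23  (via C)
E: 28  (via B)
A: 29  (via B)
G: 34  (via E)
I: 50  (via A)
Shortest route: D → F → C → B → A → I = 50.

50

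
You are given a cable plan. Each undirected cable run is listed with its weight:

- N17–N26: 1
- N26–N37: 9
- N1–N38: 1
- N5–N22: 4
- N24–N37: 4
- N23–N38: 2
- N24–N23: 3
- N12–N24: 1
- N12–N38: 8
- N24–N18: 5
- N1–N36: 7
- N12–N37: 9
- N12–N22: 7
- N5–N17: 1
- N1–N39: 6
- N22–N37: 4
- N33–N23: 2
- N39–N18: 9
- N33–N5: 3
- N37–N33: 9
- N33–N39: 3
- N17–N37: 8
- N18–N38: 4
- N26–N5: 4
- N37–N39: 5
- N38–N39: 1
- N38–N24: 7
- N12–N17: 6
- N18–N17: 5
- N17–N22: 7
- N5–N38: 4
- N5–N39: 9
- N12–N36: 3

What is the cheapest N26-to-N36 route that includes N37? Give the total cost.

17

Shortest N26→N37: N26–N37 = 9
Shortest N37→N36: N37–N24–N12–N36 = 8
Total via N37: 9 + 8 = 17.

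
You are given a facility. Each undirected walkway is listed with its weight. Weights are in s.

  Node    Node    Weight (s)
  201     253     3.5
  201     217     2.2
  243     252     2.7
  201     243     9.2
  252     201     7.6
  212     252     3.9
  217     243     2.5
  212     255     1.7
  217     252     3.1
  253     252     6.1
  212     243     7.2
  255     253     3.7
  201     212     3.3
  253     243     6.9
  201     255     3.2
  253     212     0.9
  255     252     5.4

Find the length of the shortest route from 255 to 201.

Enumerating some paths:
255–201: 3.2 = 3.2
255–212–253–201: 1.7+0.9+3.5 = 6.1
255–253–201: 3.7+3.5 = 7.2
255–212–201: 1.7+3.3 = 5
Cheapest is 255–201 at 3.2 s.

3.2 s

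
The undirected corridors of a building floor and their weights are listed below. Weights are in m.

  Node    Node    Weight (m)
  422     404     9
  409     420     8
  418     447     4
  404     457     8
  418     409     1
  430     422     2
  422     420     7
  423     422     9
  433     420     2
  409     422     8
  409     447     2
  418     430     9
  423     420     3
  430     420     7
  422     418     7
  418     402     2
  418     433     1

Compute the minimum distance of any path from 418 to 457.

Candidate routes:
418 → 422 → 404 → 457: 7+9+8 = 24
418 → 409 → 422 → 404 → 457: 1+8+9+8 = 26
418 → 433 → 420 → 422 → 404 → 457: 1+2+7+9+8 = 27
The minimum is 24 m via 418 → 422 → 404 → 457.

24 m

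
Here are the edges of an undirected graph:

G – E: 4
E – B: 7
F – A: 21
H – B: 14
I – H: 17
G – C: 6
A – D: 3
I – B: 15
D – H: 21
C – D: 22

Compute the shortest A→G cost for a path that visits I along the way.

Best A to I: A–D–H–I costing 41
Shortest I→G: I–B–E–G = 26
Total via I: 41 + 26 = 67.

67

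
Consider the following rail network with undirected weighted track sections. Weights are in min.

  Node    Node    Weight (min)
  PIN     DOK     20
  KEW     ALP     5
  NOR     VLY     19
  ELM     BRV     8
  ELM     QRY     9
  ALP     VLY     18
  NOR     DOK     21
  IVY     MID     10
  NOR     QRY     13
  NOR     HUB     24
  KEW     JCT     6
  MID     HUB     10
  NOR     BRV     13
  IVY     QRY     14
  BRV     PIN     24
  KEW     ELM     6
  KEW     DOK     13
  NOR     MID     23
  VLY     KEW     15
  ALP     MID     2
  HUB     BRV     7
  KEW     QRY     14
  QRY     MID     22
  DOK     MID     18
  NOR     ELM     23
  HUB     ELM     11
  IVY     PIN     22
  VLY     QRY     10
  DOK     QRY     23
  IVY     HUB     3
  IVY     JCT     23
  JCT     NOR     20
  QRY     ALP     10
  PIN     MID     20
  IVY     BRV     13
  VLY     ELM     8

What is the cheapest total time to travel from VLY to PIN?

40 min

Compare a few routes:
VLY → ELM → BRV → PIN: 8+8+24 = 40
VLY → QRY → ALP → MID → PIN: 10+10+2+20 = 42
VLY → ELM → KEW → ALP → MID → PIN: 8+6+5+2+20 = 41
VLY → KEW → ALP → MID → PIN: 15+5+2+20 = 42
The minimum is 40 min via VLY → ELM → BRV → PIN.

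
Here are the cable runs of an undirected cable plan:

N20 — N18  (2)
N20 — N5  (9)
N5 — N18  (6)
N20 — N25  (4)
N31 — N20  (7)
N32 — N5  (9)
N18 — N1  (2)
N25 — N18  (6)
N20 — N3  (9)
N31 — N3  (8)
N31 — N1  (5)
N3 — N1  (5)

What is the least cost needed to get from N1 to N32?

17

Shortest distances from N1:
N1: 0
N18: 2  (via N1)
N20: 4  (via N18)
N3: 5  (via N1)
N31: 5  (via N1)
N25: 8  (via N18)
N5: 8  (via N18)
N32: 17  (via N5)
Shortest route: N1 → N18 → N5 → N32 = 17.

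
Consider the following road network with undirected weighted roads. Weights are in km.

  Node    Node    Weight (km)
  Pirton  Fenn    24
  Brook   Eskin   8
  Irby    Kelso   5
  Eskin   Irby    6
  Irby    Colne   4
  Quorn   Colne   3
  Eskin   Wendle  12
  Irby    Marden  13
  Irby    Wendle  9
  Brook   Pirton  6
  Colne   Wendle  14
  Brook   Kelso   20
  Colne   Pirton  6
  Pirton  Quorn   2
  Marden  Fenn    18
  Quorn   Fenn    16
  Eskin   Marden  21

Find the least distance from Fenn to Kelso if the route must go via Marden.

Shortest Fenn→Marden: Fenn–Marden = 18
Shortest Marden→Kelso: Marden–Irby–Kelso = 18
Total via Marden: 18 + 18 = 36 km.

36 km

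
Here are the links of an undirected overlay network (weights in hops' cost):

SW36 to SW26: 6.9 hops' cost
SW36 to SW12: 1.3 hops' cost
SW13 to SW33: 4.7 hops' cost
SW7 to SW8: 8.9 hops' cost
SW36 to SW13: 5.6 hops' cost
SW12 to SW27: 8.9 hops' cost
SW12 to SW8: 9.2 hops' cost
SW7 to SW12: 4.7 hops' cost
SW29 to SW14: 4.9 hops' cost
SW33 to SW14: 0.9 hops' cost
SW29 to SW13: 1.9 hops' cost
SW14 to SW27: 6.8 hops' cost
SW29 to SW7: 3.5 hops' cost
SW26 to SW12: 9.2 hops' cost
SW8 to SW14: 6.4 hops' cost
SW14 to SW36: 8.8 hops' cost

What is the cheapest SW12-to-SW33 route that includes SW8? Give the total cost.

16.5 hops' cost

Best SW12 to SW8: SW12–SW8 costing 9.2
Shortest SW8→SW33: SW8–SW14–SW33 = 7.3
Total via SW8: 9.2 + 7.3 = 16.5 hops' cost.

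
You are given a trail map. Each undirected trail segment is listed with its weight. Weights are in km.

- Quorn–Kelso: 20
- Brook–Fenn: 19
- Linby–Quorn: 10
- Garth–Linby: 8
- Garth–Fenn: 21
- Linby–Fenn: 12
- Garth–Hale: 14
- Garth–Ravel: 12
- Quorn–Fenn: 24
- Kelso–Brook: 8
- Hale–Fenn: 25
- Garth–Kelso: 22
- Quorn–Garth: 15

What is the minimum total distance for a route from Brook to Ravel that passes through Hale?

Shortest Brook→Hale: Brook–Fenn–Hale = 44
Shortest Hale→Ravel: Hale–Garth–Ravel = 26
Total via Hale: 44 + 26 = 70 km.

70 km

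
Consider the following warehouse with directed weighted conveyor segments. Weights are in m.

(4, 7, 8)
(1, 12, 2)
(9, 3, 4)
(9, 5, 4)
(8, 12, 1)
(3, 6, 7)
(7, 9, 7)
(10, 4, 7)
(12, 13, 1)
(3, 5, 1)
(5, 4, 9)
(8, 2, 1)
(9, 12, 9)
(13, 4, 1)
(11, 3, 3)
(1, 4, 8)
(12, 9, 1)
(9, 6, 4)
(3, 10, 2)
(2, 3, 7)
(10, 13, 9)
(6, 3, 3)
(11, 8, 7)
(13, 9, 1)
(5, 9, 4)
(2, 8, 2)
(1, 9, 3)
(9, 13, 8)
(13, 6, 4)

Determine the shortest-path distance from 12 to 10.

7 m

Settle nodes by increasing distance from 12:
12: 0
9: 1  (via 12)
13: 1  (via 12)
4: 2  (via 13)
3: 5  (via 9)
5: 5  (via 9)
6: 5  (via 9)
10: 7  (via 3)
Shortest route: 12 → 9 → 3 → 10 = 7 m.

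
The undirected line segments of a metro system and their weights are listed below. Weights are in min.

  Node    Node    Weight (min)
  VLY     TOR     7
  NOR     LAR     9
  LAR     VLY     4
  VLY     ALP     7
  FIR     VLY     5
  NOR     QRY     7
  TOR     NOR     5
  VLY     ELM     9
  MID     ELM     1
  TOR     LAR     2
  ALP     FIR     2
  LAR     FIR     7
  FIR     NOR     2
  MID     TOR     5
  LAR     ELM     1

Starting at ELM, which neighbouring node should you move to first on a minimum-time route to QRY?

Enumerating some paths:
ELM - MID - TOR - NOR - QRY: 1+5+5+7 = 18
ELM - LAR - TOR - NOR - QRY: 1+2+5+7 = 15
ELM - LAR - FIR - NOR - QRY: 1+7+2+7 = 17
ELM - LAR - NOR - QRY: 1+9+7 = 17
Cheapest is ELM - LAR - TOR - NOR - QRY at 15 min.
So from ELM the first move is to LAR.

LAR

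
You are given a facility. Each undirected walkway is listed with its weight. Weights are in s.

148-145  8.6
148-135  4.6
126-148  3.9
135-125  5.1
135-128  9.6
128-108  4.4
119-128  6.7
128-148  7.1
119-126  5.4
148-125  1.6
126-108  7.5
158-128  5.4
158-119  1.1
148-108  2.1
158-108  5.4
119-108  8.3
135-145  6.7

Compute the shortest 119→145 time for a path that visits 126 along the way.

Best 119 to 126: 119–126 costing 5.4
Best 126 to 145: 126–148–145 costing 12.5
Total via 126: 5.4 + 12.5 = 17.9 s.

17.9 s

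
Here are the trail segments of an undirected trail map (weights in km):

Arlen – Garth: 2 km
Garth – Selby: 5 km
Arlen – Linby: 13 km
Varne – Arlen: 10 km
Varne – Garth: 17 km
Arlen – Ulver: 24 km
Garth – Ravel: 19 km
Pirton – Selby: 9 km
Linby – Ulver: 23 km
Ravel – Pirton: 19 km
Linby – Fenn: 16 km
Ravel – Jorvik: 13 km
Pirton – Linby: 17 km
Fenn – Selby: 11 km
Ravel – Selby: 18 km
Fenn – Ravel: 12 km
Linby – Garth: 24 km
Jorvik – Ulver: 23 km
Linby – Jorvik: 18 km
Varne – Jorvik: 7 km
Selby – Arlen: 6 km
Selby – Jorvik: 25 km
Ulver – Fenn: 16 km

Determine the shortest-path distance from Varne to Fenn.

27 km

Compare a few routes:
Varne → Arlen → Garth → Selby → Fenn: 10+2+5+11 = 28
Varne → Jorvik → Ravel → Fenn: 7+13+12 = 32
Varne → Arlen → Selby → Fenn: 10+6+11 = 27
Cheapest is Varne → Arlen → Selby → Fenn at 27 km.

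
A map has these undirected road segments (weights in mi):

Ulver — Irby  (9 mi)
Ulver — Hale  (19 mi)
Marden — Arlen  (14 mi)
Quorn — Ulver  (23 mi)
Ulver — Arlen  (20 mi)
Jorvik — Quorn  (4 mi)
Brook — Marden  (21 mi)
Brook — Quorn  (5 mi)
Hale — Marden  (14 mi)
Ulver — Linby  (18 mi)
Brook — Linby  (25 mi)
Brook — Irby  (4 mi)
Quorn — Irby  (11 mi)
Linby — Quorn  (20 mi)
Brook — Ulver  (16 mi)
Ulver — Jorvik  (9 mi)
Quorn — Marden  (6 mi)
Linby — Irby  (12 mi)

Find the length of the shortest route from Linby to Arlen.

38 mi

Settle nodes by increasing distance from Linby:
Linby: 0
Irby: 12  (via Linby)
Brook: 16  (via Irby)
Ulver: 18  (via Linby)
Quorn: 20  (via Linby)
Jorvik: 24  (via Quorn)
Marden: 26  (via Quorn)
Hale: 37  (via Ulver)
Arlen: 38  (via Ulver)
Shortest route: Linby–Ulver–Arlen = 38 mi.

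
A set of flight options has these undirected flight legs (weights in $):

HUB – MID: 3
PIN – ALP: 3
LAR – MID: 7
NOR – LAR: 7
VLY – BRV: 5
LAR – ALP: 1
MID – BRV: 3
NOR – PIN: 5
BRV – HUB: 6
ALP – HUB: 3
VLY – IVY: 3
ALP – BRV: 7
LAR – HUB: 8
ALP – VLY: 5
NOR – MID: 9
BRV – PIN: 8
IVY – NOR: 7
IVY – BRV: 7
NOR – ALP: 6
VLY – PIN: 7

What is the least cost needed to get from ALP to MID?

$6

Settle nodes by increasing distance from ALP:
ALP: 0
LAR: 1  (via ALP)
HUB: 3  (via ALP)
PIN: 3  (via ALP)
VLY: 5  (via ALP)
NOR: 6  (via ALP)
MID: 6  (via HUB)
Shortest route: ALP–HUB–MID = $6.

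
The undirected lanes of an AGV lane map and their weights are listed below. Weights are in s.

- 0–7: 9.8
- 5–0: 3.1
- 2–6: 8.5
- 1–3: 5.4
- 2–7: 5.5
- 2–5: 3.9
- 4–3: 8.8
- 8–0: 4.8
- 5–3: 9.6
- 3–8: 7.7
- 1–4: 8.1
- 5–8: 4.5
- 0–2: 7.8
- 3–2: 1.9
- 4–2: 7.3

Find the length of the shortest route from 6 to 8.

16.9 s

Candidate routes:
6 - 2 - 5 - 8: 8.5+3.9+4.5 = 16.9
6 - 2 - 3 - 8: 8.5+1.9+7.7 = 18.1
Cheapest is 6 - 2 - 5 - 8 at 16.9 s.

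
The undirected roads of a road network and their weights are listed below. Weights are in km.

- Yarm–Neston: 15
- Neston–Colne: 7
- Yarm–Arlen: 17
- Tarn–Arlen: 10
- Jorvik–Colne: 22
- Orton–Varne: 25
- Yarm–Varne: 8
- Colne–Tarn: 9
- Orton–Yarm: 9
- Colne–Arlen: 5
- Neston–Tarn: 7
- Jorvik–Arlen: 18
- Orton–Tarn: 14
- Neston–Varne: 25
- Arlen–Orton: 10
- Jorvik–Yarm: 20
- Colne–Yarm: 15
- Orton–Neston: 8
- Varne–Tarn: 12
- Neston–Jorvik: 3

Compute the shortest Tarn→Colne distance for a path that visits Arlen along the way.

Shortest Tarn→Arlen: Tarn → Arlen = 10
Best Arlen to Colne: Arlen → Colne costing 5
Total via Arlen: 10 + 5 = 15 km.

15 km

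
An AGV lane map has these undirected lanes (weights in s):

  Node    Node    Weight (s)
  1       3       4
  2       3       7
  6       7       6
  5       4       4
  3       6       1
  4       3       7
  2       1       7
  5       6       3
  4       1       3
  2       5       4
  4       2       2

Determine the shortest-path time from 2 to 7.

13 s

Candidate routes:
2 - 5 - 6 - 7: 4+3+6 = 13
2 - 3 - 6 - 7: 7+1+6 = 14
2 - 4 - 5 - 6 - 7: 2+4+3+6 = 15
Cheapest is 2 - 5 - 6 - 7 at 13 s.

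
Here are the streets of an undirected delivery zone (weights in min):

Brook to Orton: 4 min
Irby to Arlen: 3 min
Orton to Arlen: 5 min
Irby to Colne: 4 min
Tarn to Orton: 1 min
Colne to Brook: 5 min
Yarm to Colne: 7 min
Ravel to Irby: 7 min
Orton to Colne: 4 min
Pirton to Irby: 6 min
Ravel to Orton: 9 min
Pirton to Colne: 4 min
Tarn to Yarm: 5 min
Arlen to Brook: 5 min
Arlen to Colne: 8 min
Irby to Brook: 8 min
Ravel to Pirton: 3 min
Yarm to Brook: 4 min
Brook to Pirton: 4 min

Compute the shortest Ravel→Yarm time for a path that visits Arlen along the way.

19 min

Shortest Ravel→Arlen: Ravel–Irby–Arlen = 10
Shortest Arlen→Yarm: Arlen–Brook–Yarm = 9
Total via Arlen: 10 + 9 = 19 min.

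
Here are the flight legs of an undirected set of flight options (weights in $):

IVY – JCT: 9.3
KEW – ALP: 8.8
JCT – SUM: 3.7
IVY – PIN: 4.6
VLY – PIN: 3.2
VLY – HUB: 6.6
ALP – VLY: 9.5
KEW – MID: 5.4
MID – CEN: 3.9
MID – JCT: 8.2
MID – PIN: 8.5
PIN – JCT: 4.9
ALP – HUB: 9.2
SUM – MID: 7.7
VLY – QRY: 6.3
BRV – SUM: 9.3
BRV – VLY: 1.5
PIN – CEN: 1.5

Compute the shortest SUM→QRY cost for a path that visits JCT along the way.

Best SUM to JCT: SUM–JCT costing 3.7
Best JCT to QRY: JCT–PIN–VLY–QRY costing 14.4
Total via JCT: 3.7 + 14.4 = $18.1.

$18.1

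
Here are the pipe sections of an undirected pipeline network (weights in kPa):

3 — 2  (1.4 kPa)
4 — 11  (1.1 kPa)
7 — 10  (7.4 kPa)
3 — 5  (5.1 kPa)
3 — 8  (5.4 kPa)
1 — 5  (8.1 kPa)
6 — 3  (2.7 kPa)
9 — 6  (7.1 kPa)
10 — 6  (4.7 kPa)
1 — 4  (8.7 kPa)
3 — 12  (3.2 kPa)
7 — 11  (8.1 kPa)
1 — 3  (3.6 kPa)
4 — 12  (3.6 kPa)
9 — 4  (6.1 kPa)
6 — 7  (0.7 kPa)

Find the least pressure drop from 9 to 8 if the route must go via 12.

Best 9 to 12: 9–4–12 costing 9.7
Best 12 to 8: 12–3–8 costing 8.6
Total via 12: 9.7 + 8.6 = 18.3 kPa.

18.3 kPa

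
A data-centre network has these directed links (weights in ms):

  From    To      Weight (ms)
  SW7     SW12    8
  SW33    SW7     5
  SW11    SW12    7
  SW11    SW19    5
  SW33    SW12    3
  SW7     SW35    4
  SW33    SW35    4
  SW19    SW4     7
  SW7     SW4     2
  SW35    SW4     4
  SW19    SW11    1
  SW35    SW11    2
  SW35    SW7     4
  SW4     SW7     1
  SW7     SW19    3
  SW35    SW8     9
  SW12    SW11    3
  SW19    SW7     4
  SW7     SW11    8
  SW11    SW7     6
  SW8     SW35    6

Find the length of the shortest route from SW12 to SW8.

Settle nodes by increasing distance from SW12:
SW12: 0
SW11: 3  (via SW12)
SW19: 8  (via SW11)
SW7: 9  (via SW11)
SW4: 11  (via SW7)
SW35: 13  (via SW7)
SW8: 22  (via SW35)
Shortest route: SW12 → SW11 → SW7 → SW35 → SW8 = 22 ms.

22 ms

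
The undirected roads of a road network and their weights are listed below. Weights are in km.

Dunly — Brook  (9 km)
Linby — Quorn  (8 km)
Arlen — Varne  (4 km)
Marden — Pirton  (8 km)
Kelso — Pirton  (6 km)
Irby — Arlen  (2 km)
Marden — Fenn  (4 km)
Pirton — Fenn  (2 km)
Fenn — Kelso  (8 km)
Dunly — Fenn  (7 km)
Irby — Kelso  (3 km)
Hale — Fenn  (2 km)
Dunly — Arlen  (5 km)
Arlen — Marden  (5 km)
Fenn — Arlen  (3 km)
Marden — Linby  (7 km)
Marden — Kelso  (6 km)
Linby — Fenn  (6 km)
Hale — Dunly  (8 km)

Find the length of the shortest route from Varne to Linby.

13 km

Compare a few routes:
Varne–Arlen–Fenn–Marden–Linby: 4+3+4+7 = 18
Varne–Arlen–Marden–Linby: 4+5+7 = 16
Varne–Arlen–Fenn–Linby: 4+3+6 = 13
The minimum is 13 km via Varne–Arlen–Fenn–Linby.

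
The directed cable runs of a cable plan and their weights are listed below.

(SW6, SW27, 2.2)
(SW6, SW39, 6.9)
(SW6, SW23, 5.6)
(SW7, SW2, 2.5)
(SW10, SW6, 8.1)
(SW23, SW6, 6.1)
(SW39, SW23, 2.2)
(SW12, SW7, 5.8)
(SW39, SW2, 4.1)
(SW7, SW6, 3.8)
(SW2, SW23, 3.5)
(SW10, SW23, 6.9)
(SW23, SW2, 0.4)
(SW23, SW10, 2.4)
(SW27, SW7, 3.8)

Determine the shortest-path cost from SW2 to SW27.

11.8

Settle nodes by increasing distance from SW2:
SW2: 0
SW23: 3.5  (via SW2)
SW10: 5.9  (via SW23)
SW6: 9.6  (via SW23)
SW27: 11.8  (via SW6)
Shortest route: SW2 → SW23 → SW6 → SW27 = 11.8.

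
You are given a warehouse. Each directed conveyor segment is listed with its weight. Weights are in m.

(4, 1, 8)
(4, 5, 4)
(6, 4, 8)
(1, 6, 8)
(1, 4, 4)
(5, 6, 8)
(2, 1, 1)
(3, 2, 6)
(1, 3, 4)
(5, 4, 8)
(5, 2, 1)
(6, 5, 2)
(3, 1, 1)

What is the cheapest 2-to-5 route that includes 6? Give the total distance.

11 m

Shortest 2→6: 2 → 1 → 6 = 9
Shortest 6→5: 6 → 5 = 2
Total via 6: 9 + 2 = 11 m.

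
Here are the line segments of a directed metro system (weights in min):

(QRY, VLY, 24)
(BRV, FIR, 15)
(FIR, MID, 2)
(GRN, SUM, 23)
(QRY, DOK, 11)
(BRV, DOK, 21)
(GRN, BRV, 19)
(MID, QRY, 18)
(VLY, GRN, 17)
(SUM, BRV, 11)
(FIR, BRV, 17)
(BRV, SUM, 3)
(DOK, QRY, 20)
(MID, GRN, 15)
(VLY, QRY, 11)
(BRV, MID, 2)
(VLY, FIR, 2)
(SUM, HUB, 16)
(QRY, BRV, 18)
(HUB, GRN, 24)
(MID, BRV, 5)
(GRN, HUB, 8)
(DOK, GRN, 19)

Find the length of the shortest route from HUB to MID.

45 min

Candidate routes:
HUB–GRN–BRV–FIR–MID: 24+19+15+2 = 60
HUB–GRN–SUM–BRV–FIR–MID: 24+23+11+15+2 = 75
HUB–GRN–BRV–MID: 24+19+2 = 45
HUB–GRN–SUM–BRV–MID: 24+23+11+2 = 60
The minimum is 45 min via HUB–GRN–BRV–MID.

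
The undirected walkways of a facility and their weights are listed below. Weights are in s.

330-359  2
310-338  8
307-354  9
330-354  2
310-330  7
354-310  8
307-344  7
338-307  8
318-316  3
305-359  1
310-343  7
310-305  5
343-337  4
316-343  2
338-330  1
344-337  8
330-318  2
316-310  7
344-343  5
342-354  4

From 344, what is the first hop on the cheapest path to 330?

343

Compare a few routes:
344–307–338–330: 7+8+1 = 16
344–343–316–318–330: 5+2+3+2 = 12
The minimum is 12 s via 344–343–316–318–330.
So from 344 the first move is to 343.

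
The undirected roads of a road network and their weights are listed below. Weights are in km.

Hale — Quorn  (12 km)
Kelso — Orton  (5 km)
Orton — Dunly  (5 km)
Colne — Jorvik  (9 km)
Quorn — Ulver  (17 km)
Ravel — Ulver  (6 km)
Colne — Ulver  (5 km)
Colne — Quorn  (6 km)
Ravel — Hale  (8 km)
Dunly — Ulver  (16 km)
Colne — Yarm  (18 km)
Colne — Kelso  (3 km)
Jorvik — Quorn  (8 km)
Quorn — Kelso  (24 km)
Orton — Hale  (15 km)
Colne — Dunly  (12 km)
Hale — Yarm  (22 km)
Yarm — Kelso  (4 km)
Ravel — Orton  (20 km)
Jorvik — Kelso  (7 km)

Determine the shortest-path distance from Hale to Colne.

Shortest distances from Hale:
Hale: 0
Ravel: 8  (via Hale)
Quorn: 12  (via Hale)
Ulver: 14  (via Ravel)
Orton: 15  (via Hale)
Colne: 18  (via Quorn)
Shortest route: Hale → Quorn → Colne = 18 km.

18 km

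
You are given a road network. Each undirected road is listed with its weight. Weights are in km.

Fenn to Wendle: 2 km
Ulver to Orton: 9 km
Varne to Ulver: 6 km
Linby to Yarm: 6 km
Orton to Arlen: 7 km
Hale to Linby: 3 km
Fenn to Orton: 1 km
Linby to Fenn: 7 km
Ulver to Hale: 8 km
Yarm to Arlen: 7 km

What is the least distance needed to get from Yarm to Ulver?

Enumerating some paths:
Yarm–Arlen–Orton–Fenn–Linby–Hale–Ulver: 7+7+1+7+3+8 = 33
Yarm–Linby–Hale–Ulver: 6+3+8 = 17
Yarm–Linby–Fenn–Orton–Ulver: 6+7+1+9 = 23
Yarm–Arlen–Orton–Ulver: 7+7+9 = 23
The minimum is 17 km via Yarm–Linby–Hale–Ulver.

17 km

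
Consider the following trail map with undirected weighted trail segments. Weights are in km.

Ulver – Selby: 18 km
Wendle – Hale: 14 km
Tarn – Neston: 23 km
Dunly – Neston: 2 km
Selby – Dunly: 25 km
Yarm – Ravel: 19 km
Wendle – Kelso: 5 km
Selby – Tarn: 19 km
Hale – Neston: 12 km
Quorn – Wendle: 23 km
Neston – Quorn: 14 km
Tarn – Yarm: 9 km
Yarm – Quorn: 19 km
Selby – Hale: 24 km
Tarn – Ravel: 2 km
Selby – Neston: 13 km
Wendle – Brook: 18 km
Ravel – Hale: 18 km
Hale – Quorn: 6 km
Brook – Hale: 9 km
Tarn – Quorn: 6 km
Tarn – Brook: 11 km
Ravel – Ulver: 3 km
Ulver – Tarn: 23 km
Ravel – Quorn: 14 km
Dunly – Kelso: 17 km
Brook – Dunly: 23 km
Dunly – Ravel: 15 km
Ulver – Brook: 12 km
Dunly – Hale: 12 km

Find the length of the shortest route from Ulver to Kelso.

35 km

Shortest distances from Ulver:
Ulver: 0
Ravel: 3  (via Ulver)
Tarn: 5  (via Ravel)
Quorn: 11  (via Tarn)
Brook: 12  (via Ulver)
Yarm: 14  (via Tarn)
Hale: 17  (via Quorn)
Dunly: 18  (via Ravel)
Selby: 18  (via Ulver)
Neston: 20  (via Dunly)
Wendle: 30  (via Brook)
Kelso: 35  (via Dunly)
Shortest route: Ulver → Ravel → Dunly → Kelso = 35 km.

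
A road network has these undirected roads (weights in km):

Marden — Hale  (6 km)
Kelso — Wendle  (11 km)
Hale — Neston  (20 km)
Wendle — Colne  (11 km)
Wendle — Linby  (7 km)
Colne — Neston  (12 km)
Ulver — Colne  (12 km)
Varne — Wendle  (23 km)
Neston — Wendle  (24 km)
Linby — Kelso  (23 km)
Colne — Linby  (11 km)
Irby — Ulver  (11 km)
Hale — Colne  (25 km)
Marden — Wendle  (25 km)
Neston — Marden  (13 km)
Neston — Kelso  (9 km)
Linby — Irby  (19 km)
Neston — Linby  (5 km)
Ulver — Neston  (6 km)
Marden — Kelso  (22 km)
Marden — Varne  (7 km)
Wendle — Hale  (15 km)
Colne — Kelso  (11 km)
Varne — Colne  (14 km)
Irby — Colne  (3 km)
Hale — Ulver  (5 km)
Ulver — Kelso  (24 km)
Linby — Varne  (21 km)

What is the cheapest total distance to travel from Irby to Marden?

22 km

Enumerating some paths:
Irby → Ulver → Hale → Marden: 11+5+6 = 22
Irby → Colne → Varne → Marden: 3+14+7 = 24
The minimum is 22 km via Irby → Ulver → Hale → Marden.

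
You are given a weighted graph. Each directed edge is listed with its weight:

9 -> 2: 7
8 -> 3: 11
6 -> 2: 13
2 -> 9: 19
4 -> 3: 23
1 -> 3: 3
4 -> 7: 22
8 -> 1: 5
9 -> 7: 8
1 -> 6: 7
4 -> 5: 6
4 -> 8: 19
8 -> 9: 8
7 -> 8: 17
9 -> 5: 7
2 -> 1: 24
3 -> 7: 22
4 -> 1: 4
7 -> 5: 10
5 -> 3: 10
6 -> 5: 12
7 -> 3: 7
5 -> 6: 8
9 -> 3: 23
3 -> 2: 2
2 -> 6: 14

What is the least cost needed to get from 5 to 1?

36

Settle nodes by increasing distance from 5:
5: 0
6: 8  (via 5)
3: 10  (via 5)
2: 12  (via 3)
9: 31  (via 2)
7: 32  (via 3)
1: 36  (via 2)
Shortest route: 5 → 3 → 2 → 1 = 36.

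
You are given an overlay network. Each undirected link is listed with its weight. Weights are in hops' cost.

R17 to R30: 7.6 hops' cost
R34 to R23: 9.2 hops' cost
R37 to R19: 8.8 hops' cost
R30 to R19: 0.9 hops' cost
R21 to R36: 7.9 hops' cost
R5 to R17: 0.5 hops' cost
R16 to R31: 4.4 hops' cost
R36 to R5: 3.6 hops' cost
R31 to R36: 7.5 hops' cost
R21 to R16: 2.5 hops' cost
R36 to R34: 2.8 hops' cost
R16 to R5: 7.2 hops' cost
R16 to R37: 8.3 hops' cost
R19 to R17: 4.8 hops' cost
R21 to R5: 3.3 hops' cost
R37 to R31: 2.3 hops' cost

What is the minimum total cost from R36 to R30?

Compare a few routes:
R36 - R5 - R17 - R30: 3.6+0.5+7.6 = 11.7
R36 - R5 - R17 - R19 - R30: 3.6+0.5+4.8+0.9 = 9.8
R36 - R21 - R5 - R17 - R19 - R30: 7.9+3.3+0.5+4.8+0.9 = 17.4
R36 - R21 - R5 - R17 - R30: 7.9+3.3+0.5+7.6 = 19.3
The minimum is 9.8 hops' cost via R36 - R5 - R17 - R19 - R30.

9.8 hops' cost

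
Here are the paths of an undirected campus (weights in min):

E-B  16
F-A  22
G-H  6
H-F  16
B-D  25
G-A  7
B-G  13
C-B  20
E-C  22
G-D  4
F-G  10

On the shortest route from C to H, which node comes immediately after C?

Candidate routes:
C - E - B - G - H: 22+16+13+6 = 57
C - B - G - H: 20+13+6 = 39
C - B - D - G - H: 20+25+4+6 = 55
The minimum is 39 min via C - B - G - H.
So from C the first move is to B.

B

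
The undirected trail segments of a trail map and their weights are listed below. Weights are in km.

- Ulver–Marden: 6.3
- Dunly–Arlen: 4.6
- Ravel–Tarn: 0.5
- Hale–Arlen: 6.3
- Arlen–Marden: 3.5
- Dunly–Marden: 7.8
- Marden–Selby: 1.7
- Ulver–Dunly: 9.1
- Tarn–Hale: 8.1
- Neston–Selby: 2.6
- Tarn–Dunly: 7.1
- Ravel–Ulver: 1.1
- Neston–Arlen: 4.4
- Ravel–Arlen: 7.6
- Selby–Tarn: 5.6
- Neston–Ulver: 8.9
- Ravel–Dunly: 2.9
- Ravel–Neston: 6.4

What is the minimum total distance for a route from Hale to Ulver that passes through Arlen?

Shortest Hale→Arlen: Hale → Arlen = 6.3
Best Arlen to Ulver: Arlen → Dunly → Ravel → Ulver costing 8.6
Total via Arlen: 6.3 + 8.6 = 14.9 km.

14.9 km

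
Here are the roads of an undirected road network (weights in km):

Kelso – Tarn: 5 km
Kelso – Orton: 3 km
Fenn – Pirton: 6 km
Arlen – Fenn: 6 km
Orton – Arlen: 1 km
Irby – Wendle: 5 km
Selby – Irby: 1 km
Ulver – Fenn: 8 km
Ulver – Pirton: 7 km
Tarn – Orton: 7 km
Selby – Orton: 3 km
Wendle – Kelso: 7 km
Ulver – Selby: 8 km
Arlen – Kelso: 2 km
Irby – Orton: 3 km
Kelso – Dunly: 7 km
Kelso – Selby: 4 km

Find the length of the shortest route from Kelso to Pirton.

14 km

Enumerating some paths:
Kelso → Orton → Arlen → Fenn → Pirton: 3+1+6+6 = 16
Kelso → Arlen → Fenn → Pirton: 2+6+6 = 14
The minimum is 14 km via Kelso → Arlen → Fenn → Pirton.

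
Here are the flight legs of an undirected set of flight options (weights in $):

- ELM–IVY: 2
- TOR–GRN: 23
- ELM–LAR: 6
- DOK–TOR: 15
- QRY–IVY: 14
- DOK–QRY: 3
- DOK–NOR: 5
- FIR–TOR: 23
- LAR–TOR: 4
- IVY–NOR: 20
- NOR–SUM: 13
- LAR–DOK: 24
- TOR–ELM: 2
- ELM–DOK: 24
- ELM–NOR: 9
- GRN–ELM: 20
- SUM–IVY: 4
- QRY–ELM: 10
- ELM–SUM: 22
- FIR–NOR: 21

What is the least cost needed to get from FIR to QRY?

Shortest distances from FIR:
FIR: 0
NOR: 21  (via FIR)
TOR: 23  (via FIR)
ELM: 25  (via TOR)
DOK: 26  (via NOR)
IVY: 27  (via ELM)
LAR: 27  (via TOR)
QRY: 29  (via DOK)
Shortest route: FIR → NOR → DOK → QRY = $29.

$29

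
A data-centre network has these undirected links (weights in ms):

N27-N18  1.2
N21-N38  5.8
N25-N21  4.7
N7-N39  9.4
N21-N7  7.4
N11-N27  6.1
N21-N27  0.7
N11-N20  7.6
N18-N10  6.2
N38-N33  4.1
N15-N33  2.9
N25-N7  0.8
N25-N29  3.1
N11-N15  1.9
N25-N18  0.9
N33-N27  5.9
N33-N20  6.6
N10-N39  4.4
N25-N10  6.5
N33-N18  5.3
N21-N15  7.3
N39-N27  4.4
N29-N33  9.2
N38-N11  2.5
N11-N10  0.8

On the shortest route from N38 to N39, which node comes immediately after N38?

Compare a few routes:
N38–N21–N27–N39: 5.8+0.7+4.4 = 10.9
N38–N11–N10–N39: 2.5+0.8+4.4 = 7.7
The minimum is 7.7 ms via N38–N11–N10–N39.
So from N38 the first move is to N11.

N11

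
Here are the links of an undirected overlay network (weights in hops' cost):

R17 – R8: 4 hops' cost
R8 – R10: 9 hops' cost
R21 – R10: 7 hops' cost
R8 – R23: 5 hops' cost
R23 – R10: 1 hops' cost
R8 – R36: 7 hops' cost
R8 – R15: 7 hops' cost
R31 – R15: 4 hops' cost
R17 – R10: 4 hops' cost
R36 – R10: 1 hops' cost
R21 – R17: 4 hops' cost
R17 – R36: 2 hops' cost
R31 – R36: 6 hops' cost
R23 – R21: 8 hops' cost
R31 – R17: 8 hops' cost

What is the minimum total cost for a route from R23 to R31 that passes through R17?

12 hops' cost

Shortest R23→R17: R23–R10–R36–R17 = 4
Best R17 to R31: R17–R31 costing 8
Total via R17: 4 + 8 = 12 hops' cost.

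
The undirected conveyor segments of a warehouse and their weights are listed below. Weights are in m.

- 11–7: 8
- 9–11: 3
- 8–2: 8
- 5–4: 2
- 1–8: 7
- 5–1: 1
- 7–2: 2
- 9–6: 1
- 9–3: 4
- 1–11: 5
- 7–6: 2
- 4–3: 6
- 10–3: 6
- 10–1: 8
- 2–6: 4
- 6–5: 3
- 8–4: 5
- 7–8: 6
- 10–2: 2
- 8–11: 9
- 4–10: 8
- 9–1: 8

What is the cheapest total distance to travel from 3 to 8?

Enumerating some paths:
3–4–8: 6+5 = 11
3–9–6–5–4–8: 4+1+3+2+5 = 15
3–9–6–7–8: 4+1+2+6 = 13
Cheapest is 3–4–8 at 11 m.

11 m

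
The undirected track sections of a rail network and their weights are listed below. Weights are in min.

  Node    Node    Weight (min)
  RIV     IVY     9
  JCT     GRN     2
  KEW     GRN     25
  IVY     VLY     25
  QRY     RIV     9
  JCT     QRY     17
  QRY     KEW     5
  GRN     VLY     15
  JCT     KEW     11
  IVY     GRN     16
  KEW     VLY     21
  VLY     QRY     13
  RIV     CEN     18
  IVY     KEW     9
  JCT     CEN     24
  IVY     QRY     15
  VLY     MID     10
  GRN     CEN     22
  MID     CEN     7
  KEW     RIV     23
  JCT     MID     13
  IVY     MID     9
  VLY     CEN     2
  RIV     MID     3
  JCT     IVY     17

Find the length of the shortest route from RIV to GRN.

18 min

Candidate routes:
RIV - IVY - GRN: 9+16 = 25
RIV - QRY - KEW - JCT - GRN: 9+5+11+2 = 27
RIV - MID - CEN - VLY - GRN: 3+7+2+15 = 27
RIV - MID - JCT - GRN: 3+13+2 = 18
Cheapest is RIV - MID - JCT - GRN at 18 min.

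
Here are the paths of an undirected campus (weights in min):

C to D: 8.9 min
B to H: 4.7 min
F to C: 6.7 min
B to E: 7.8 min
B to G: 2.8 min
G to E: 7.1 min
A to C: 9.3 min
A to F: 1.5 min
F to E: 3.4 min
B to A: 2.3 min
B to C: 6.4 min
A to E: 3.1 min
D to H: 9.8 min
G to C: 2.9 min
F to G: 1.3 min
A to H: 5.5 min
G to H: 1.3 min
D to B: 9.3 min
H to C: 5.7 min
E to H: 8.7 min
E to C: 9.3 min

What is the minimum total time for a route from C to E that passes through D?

Best C to D: C → D costing 8.9
Shortest D→E: D → B → A → E = 14.7
Total via D: 8.9 + 14.7 = 23.6 min.

23.6 min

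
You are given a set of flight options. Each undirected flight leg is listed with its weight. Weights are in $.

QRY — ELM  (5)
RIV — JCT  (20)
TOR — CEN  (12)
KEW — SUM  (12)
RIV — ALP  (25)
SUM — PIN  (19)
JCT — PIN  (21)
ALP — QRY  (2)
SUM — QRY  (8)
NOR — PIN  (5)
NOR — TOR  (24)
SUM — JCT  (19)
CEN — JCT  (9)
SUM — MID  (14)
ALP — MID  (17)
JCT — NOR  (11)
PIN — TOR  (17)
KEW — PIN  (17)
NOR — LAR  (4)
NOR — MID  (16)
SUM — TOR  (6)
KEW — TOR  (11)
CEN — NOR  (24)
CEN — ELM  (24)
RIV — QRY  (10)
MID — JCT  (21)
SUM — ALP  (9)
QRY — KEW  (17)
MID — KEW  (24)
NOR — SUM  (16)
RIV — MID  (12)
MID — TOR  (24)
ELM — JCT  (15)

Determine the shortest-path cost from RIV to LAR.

$32

Enumerating some paths:
RIV - QRY - SUM - NOR - LAR: 10+8+16+4 = 38
RIV - JCT - NOR - LAR: 20+11+4 = 35
RIV - MID - NOR - LAR: 12+16+4 = 32
Cheapest is RIV - MID - NOR - LAR at $32.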